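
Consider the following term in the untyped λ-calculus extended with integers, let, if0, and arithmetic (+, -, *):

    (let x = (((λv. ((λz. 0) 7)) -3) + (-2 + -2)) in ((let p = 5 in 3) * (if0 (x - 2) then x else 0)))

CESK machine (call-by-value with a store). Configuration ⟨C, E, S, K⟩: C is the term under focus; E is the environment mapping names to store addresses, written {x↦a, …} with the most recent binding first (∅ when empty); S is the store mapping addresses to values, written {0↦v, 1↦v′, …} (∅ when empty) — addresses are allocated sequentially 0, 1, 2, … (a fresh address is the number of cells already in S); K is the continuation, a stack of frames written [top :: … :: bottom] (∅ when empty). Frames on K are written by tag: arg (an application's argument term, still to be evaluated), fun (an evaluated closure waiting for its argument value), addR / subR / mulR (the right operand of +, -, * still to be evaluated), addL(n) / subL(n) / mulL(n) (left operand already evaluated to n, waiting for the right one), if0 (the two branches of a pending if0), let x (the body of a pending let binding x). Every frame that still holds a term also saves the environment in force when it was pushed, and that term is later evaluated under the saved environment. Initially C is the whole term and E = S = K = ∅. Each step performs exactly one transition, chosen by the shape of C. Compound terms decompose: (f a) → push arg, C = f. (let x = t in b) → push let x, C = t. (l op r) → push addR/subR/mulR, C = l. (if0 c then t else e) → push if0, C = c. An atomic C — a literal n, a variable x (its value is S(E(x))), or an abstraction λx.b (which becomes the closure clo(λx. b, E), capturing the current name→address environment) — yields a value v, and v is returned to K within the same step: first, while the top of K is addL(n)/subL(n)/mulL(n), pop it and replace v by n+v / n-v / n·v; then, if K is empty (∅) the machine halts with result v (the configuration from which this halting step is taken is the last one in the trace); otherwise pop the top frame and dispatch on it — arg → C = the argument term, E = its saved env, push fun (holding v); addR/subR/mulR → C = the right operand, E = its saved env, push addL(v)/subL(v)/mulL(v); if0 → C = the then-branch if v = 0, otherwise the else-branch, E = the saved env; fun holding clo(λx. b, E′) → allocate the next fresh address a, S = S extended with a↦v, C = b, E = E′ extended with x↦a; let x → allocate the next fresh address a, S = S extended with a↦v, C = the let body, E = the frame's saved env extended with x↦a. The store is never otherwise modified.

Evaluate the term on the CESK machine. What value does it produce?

0. ⟨C=(let x = (((λv. ((λz. 0) 7)) -3) + (-2 + -2)) in ((let p = 5 in 3) * (if0 (x - 2) then x else 0))); E=∅; S=∅; K=∅⟩
1. ⟨C=(((λv. ((λz. 0) 7)) -3) + (-2 + -2)); E=∅; S=∅; K=[let x]⟩
2. ⟨C=((λv. ((λz. 0) 7)) -3); E=∅; S=∅; K=[addR :: let x]⟩
3. ⟨C=(λv. ((λz. 0) 7)); E=∅; S=∅; K=[arg :: addR :: let x]⟩
4. ⟨C=-3; E=∅; S=∅; K=[fun :: addR :: let x]⟩
5. ⟨C=((λz. 0) 7); E={v↦0}; S={0↦-3}; K=[addR :: let x]⟩
6. ⟨C=(λz. 0); E={v↦0}; S={0↦-3}; K=[arg :: addR :: let x]⟩
7. ⟨C=7; E={v↦0}; S={0↦-3}; K=[fun :: addR :: let x]⟩
8. ⟨C=0; E={z↦1, v↦0}; S={0↦-3, 1↦7}; K=[addR :: let x]⟩
9. ⟨C=(-2 + -2); E=∅; S={0↦-3, 1↦7}; K=[addL(0) :: let x]⟩
10. ⟨C=-2; E=∅; S={0↦-3, 1↦7}; K=[addR :: addL(0) :: let x]⟩
11. ⟨C=-2; E=∅; S={0↦-3, 1↦7}; K=[addL(-2) :: addL(0) :: let x]⟩
12. ⟨C=((let p = 5 in 3) * (if0 (x - 2) then x else 0)); E={x↦2}; S={0↦-3, 1↦7, 2↦-4}; K=∅⟩
13. ⟨C=(let p = 5 in 3); E={x↦2}; S={0↦-3, 1↦7, 2↦-4}; K=[mulR]⟩
14. ⟨C=5; E={x↦2}; S={0↦-3, 1↦7, 2↦-4}; K=[let p :: mulR]⟩
15. ⟨C=3; E={p↦3, x↦2}; S={0↦-3, 1↦7, 2↦-4, 3↦5}; K=[mulR]⟩
16. ⟨C=(if0 (x - 2) then x else 0); E={x↦2}; S={0↦-3, 1↦7, 2↦-4, 3↦5}; K=[mulL(3)]⟩
17. ⟨C=(x - 2); E={x↦2}; S={0↦-3, 1↦7, 2↦-4, 3↦5}; K=[if0 :: mulL(3)]⟩
18. ⟨C=x; E={x↦2}; S={0↦-3, 1↦7, 2↦-4, 3↦5}; K=[subR :: if0 :: mulL(3)]⟩
19. ⟨C=2; E={x↦2}; S={0↦-3, 1↦7, 2↦-4, 3↦5}; K=[subL(-4) :: if0 :: mulL(3)]⟩
20. ⟨C=0; E={x↦2}; S={0↦-3, 1↦7, 2↦-4, 3↦5}; K=[mulL(3)]⟩
→ final value 0

Answer: 0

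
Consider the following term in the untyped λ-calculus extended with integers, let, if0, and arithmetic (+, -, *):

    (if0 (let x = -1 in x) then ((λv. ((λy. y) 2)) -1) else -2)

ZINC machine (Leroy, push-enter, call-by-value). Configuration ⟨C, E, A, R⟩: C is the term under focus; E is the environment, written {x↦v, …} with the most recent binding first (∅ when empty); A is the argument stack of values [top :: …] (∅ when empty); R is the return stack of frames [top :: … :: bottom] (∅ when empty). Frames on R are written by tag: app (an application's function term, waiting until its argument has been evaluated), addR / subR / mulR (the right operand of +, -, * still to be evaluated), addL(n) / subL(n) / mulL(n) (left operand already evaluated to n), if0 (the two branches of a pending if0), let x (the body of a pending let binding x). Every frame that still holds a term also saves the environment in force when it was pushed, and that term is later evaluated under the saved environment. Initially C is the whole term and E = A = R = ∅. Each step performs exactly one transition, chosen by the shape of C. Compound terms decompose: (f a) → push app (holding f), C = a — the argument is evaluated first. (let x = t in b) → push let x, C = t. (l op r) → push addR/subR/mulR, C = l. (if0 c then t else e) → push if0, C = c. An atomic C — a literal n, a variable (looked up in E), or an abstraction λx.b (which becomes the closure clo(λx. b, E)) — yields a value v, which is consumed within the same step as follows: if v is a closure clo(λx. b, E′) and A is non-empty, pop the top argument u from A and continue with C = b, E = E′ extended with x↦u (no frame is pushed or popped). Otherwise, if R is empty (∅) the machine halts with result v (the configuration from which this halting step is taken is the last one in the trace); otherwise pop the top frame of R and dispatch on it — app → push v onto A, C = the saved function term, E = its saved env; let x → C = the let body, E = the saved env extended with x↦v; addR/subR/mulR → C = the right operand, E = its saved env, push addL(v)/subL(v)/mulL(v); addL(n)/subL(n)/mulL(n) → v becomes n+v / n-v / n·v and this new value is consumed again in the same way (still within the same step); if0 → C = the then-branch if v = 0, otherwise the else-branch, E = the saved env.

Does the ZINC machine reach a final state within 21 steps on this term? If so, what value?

step 0: <C=(if0 (let x = -1 in x) then ((λv. ((λy. y) 2)) -1) else -2), E=∅, A=∅, R=∅>
step 1: <C=(let x = -1 in x), E=∅, A=∅, R=[if0]>
step 2: <C=-1, E=∅, A=∅, R=[let x :: if0]>
step 3: <C=x, E={x↦-1}, A=∅, R=[if0]>
step 4: <C=-2, E=∅, A=∅, R=∅>
→ final value -2

Answer: -2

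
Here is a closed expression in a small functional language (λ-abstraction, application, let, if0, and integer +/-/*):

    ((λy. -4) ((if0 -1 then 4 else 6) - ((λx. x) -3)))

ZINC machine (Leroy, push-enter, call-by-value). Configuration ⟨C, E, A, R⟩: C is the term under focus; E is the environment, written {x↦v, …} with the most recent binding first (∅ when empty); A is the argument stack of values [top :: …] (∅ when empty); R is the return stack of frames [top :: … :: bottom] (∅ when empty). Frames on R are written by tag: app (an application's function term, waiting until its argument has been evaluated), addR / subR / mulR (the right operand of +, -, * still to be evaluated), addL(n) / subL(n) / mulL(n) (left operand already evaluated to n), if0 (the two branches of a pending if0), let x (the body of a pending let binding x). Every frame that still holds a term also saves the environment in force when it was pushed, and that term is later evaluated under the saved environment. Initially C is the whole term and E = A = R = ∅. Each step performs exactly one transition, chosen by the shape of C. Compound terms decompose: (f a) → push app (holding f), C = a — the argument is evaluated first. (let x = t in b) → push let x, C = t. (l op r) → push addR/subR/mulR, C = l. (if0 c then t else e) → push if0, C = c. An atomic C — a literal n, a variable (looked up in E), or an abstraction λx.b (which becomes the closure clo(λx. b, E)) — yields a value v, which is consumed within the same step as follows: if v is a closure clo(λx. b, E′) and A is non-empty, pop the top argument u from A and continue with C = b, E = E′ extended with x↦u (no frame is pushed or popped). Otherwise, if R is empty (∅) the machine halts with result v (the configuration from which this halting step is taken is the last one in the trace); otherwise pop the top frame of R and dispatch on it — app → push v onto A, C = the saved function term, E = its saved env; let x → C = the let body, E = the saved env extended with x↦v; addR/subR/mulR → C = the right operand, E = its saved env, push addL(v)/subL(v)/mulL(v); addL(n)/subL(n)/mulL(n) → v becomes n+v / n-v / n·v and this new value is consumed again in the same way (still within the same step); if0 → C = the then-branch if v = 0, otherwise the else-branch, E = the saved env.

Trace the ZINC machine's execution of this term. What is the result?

Answer: -4

Machine steps:
[0] ⟨C=((λy. -4) ((if0 -1 then 4 else 6) - ((λx. x) -3))); E=∅; A=∅; R=∅⟩
[1] ⟨C=((if0 -1 then 4 else 6) - ((λx. x) -3)); E=∅; A=∅; R=[app]⟩
[2] ⟨C=(if0 -1 then 4 else 6); E=∅; A=∅; R=[subR :: app]⟩
[3] ⟨C=-1; E=∅; A=∅; R=[if0 :: subR :: app]⟩
[4] ⟨C=6; E=∅; A=∅; R=[subR :: app]⟩
[5] ⟨C=((λx. x) -3); E=∅; A=∅; R=[subL(6) :: app]⟩
[6] ⟨C=-3; E=∅; A=∅; R=[app :: subL(6) :: app]⟩
[7] ⟨C=(λx. x); E=∅; A=[-3]; R=[subL(6) :: app]⟩
[8] ⟨C=x; E={x↦-3}; A=∅; R=[subL(6) :: app]⟩
[9] ⟨C=(λy. -4); E=∅; A=[9]; R=∅⟩
[10] ⟨C=-4; E={y↦9}; A=∅; R=∅⟩
→ final value -4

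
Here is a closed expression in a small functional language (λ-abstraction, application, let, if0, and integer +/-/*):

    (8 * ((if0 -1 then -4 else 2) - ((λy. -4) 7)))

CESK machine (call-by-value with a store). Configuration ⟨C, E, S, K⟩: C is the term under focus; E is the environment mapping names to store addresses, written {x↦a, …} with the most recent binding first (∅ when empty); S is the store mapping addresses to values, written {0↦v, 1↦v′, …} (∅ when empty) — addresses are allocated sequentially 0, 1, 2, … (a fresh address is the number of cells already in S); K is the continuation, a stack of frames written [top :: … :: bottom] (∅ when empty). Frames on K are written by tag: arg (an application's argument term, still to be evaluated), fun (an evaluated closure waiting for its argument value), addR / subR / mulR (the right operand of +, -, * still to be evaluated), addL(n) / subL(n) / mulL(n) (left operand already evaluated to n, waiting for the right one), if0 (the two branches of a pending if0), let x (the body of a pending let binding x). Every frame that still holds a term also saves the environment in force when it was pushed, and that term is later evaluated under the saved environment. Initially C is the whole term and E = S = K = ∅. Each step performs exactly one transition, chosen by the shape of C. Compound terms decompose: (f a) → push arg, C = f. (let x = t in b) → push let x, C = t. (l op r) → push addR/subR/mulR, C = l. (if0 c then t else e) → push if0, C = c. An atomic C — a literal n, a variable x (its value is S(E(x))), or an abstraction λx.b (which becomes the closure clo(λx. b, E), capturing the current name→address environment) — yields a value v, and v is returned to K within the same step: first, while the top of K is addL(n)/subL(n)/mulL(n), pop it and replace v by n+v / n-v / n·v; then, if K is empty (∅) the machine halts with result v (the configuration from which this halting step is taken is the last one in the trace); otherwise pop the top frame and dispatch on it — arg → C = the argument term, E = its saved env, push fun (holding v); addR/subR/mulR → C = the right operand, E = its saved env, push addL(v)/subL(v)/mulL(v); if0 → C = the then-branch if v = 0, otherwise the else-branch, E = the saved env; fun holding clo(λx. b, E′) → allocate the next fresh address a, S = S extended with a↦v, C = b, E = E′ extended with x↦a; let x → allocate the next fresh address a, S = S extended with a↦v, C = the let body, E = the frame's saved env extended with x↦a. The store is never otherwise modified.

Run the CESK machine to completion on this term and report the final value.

t=0: [C=(8 * ((if0 -1 then -4 else 2) - ((λy. -4) 7))) | E=∅ | S=∅ | K=∅]
t=1: [C=8 | E=∅ | S=∅ | K=[mulR]]
t=2: [C=((if0 -1 then -4 else 2) - ((λy. -4) 7)) | E=∅ | S=∅ | K=[mulL(8)]]
t=3: [C=(if0 -1 then -4 else 2) | E=∅ | S=∅ | K=[subR :: mulL(8)]]
t=4: [C=-1 | E=∅ | S=∅ | K=[if0 :: subR :: mulL(8)]]
t=5: [C=2 | E=∅ | S=∅ | K=[subR :: mulL(8)]]
t=6: [C=((λy. -4) 7) | E=∅ | S=∅ | K=[subL(2) :: mulL(8)]]
t=7: [C=(λy. -4) | E=∅ | S=∅ | K=[arg :: subL(2) :: mulL(8)]]
t=8: [C=7 | E=∅ | S=∅ | K=[fun :: subL(2) :: mulL(8)]]
t=9: [C=-4 | E={y↦0} | S={0↦7} | K=[subL(2) :: mulL(8)]]
→ final value 48

Answer: 48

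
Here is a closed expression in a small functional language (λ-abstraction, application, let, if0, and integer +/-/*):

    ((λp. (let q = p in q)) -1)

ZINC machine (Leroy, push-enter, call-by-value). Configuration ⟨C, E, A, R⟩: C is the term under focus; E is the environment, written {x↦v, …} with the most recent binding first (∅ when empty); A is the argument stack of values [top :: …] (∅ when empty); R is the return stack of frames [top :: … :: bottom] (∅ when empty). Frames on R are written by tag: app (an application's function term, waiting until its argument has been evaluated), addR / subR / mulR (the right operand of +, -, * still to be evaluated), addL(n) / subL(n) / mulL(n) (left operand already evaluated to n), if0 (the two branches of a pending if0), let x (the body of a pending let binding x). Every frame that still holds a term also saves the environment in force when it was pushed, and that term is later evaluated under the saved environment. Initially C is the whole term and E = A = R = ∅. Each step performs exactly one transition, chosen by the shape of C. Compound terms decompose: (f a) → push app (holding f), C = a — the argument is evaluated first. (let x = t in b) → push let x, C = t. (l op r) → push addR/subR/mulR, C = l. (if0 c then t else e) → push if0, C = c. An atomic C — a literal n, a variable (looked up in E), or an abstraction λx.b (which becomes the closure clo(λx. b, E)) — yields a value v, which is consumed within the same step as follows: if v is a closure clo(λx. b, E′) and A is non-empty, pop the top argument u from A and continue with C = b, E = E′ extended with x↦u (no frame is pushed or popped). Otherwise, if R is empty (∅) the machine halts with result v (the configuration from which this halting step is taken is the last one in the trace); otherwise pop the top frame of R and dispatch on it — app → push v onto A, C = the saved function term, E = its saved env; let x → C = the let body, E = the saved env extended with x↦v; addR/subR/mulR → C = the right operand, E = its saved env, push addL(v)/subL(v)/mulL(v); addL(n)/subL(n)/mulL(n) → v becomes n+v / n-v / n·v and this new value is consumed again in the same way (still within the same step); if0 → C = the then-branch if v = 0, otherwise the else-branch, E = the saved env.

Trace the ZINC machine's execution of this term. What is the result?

Answer: -1

Derivation:
step 0: <C=((λp. (let q = p in q)) -1), E=∅, A=∅, R=∅>
step 1: <C=-1, E=∅, A=∅, R=[app]>
step 2: <C=(λp. (let q = p in q)), E=∅, A=[-1], R=∅>
step 3: <C=(let q = p in q), E={p↦-1}, A=∅, R=∅>
step 4: <C=p, E={p↦-1}, A=∅, R=[let q]>
step 5: <C=q, E={q↦-1, p↦-1}, A=∅, R=∅>
→ final value -1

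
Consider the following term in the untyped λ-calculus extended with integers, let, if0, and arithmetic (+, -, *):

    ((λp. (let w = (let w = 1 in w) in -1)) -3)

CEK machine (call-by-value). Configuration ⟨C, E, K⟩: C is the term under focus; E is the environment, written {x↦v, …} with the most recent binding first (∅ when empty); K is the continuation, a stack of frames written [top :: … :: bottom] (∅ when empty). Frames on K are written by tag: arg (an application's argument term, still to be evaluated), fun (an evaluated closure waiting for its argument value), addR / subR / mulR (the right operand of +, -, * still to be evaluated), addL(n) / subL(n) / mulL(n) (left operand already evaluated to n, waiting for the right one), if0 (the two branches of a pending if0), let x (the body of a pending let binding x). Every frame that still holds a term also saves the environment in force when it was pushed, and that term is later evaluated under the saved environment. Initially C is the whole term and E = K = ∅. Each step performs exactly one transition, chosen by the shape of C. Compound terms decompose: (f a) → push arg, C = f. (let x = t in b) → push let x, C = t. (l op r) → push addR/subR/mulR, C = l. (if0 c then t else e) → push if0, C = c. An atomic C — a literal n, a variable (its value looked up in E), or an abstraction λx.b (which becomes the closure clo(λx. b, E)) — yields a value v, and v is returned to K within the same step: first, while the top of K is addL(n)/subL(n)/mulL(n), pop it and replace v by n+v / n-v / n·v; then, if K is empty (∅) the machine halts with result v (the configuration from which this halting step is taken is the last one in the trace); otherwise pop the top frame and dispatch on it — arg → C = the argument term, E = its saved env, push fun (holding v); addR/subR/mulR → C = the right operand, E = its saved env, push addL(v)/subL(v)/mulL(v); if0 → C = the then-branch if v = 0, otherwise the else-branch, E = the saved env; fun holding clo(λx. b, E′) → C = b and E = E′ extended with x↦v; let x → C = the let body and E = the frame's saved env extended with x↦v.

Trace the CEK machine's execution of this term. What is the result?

Answer: -1

Derivation:
[0] <C=((λp. (let w = (let w = 1 in w) in -1)) -3), E=∅, K=∅>
[1] <C=(λp. (let w = (let w = 1 in w) in -1)), E=∅, K=[arg]>
[2] <C=-3, E=∅, K=[fun]>
[3] <C=(let w = (let w = 1 in w) in -1), E={p↦-3}, K=∅>
[4] <C=(let w = 1 in w), E={p↦-3}, K=[let w]>
[5] <C=1, E={p↦-3}, K=[let w :: let w]>
[6] <C=w, E={w↦1, p↦-3}, K=[let w]>
[7] <C=-1, E={w↦1, p↦-3}, K=∅>
→ final value -1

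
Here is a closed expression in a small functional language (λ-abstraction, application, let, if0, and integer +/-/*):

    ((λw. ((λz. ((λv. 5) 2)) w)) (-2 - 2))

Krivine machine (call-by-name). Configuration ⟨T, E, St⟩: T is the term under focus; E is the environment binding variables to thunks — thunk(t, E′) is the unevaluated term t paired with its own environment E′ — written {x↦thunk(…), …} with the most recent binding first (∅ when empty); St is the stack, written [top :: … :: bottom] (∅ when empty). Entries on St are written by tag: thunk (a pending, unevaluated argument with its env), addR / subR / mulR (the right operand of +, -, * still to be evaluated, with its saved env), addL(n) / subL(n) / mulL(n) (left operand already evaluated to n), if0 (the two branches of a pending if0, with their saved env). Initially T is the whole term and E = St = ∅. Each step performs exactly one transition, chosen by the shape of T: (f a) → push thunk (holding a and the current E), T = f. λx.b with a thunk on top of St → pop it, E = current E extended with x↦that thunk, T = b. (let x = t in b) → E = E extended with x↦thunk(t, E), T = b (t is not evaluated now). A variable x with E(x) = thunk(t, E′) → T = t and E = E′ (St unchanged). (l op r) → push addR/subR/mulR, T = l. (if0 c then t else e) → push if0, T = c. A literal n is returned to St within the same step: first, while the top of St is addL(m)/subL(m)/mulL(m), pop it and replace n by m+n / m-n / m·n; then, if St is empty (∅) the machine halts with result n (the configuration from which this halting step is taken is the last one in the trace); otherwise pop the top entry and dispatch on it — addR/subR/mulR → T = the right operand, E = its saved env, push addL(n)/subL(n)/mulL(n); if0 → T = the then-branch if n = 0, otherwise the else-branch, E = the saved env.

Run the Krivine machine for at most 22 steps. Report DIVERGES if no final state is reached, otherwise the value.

0. ⟨T=((λw. ((λz. ((λv. 5) 2)) w)) (-2 - 2)); E=∅; St=∅⟩
1. ⟨T=(λw. ((λz. ((λv. 5) 2)) w)); E=∅; St=[thunk]⟩
2. ⟨T=((λz. ((λv. 5) 2)) w); E={w↦thunk((-2 - 2), ∅)}; St=∅⟩
3. ⟨T=(λz. ((λv. 5) 2)); E={w↦thunk((-2 - 2), ∅)}; St=[thunk]⟩
4. ⟨T=((λv. 5) 2); E={z↦thunk(w, {w↦thunk((-2 - 2), ∅)}), w↦thunk((-2 - 2), ∅)}; St=∅⟩
5. ⟨T=(λv. 5); E={z↦thunk(w, {w↦thunk((-2 - 2), ∅)}), w↦thunk((-2 - 2), ∅)}; St=[thunk]⟩
6. ⟨T=5; E={v↦thunk(2, {z↦thunk(w, {w↦thunk((-2 - 2), ∅)}), w↦thunk((-2 - 2), ∅)}), z↦thunk(w, {w↦thunk((-2 - 2), ∅)}), w↦thunk((-2 - 2), ∅)}; St=∅⟩
→ final value 5

Answer: 5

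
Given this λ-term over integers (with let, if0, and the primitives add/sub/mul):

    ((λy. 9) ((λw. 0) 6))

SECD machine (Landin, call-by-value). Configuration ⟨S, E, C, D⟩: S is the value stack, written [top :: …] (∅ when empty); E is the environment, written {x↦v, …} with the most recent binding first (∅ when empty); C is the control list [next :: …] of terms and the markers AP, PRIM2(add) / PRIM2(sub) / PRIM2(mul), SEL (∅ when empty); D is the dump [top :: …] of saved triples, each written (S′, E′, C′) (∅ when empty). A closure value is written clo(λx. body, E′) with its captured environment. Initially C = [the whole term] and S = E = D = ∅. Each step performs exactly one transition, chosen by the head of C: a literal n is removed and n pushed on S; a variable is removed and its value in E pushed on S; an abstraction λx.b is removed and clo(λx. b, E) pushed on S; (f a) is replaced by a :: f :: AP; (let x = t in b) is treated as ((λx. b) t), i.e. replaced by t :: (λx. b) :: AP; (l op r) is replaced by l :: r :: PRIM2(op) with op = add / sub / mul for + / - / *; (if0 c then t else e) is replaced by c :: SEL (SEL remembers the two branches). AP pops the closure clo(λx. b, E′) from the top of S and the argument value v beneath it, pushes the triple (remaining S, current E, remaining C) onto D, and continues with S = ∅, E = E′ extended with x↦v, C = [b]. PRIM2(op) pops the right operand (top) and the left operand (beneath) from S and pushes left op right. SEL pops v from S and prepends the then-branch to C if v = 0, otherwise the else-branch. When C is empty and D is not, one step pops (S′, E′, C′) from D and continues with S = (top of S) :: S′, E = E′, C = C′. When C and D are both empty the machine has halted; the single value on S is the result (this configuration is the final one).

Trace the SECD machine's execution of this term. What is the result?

Answer: 9

Execution trace:
0. ⟨S=∅; E=∅; C=[((λy. 9) ((λw. 0) 6))]; D=∅⟩
1. ⟨S=∅; E=∅; C=[((λw. 0) 6) :: (λy. 9) :: AP]; D=∅⟩
2. ⟨S=∅; E=∅; C=[6 :: (λw. 0) :: AP :: (λy. 9) :: AP]; D=∅⟩
3. ⟨S=[6]; E=∅; C=[(λw. 0) :: AP :: (λy. 9) :: AP]; D=∅⟩
4. ⟨S=[clo(λw. 0, ∅) :: 6]; E=∅; C=[AP :: (λy. 9) :: AP]; D=∅⟩
5. ⟨S=∅; E={w↦6}; C=[0]; D=[(∅, ∅, [(λy. 9) :: AP])]⟩
6. ⟨S=[0]; E={w↦6}; C=∅; D=[(∅, ∅, [(λy. 9) :: AP])]⟩
7. ⟨S=[0]; E=∅; C=[(λy. 9) :: AP]; D=∅⟩
8. ⟨S=[clo(λy. 9, ∅) :: 0]; E=∅; C=[AP]; D=∅⟩
9. ⟨S=∅; E={y↦0}; C=[9]; D=[(∅, ∅, ∅)]⟩
10. ⟨S=[9]; E={y↦0}; C=∅; D=[(∅, ∅, ∅)]⟩
11. ⟨S=[9]; E=∅; C=∅; D=∅⟩
→ final value 9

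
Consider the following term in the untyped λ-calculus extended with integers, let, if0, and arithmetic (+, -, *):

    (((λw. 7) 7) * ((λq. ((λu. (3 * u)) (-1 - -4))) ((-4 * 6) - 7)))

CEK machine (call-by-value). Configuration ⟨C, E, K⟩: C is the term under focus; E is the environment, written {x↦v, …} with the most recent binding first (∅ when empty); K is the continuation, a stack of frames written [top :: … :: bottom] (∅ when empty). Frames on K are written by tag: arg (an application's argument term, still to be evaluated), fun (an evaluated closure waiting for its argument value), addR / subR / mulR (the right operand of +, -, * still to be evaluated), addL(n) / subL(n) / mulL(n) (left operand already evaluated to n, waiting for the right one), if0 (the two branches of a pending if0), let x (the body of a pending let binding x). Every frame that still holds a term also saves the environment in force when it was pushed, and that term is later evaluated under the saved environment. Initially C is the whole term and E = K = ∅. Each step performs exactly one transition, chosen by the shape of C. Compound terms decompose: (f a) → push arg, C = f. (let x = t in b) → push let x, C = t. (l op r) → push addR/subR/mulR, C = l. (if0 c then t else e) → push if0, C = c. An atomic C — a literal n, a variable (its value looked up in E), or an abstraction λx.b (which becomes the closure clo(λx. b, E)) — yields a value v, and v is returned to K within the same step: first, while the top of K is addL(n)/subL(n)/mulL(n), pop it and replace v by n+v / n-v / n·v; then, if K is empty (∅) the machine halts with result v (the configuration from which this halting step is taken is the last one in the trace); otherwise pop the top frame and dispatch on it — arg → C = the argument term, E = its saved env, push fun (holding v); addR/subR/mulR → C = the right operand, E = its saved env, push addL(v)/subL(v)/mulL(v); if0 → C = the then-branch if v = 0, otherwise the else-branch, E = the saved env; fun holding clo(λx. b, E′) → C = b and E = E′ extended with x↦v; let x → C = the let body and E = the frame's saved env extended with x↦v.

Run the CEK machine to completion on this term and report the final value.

Answer: 63

Machine steps:
step 0: [C=(((λw. 7) 7) * ((λq. ((λu. (3 * u)) (-1 - -4))) ((-4 * 6) - 7))) | E=∅ | K=∅]
step 1: [C=((λw. 7) 7) | E=∅ | K=[mulR]]
step 2: [C=(λw. 7) | E=∅ | K=[arg :: mulR]]
step 3: [C=7 | E=∅ | K=[fun :: mulR]]
step 4: [C=7 | E={w↦7} | K=[mulR]]
step 5: [C=((λq. ((λu. (3 * u)) (-1 - -4))) ((-4 * 6) - 7)) | E=∅ | K=[mulL(7)]]
step 6: [C=(λq. ((λu. (3 * u)) (-1 - -4))) | E=∅ | K=[arg :: mulL(7)]]
step 7: [C=((-4 * 6) - 7) | E=∅ | K=[fun :: mulL(7)]]
step 8: [C=(-4 * 6) | E=∅ | K=[subR :: fun :: mulL(7)]]
step 9: [C=-4 | E=∅ | K=[mulR :: subR :: fun :: mulL(7)]]
step 10: [C=6 | E=∅ | K=[mulL(-4) :: subR :: fun :: mulL(7)]]
step 11: [C=7 | E=∅ | K=[subL(-24) :: fun :: mulL(7)]]
step 12: [C=((λu. (3 * u)) (-1 - -4)) | E={q↦-31} | K=[mulL(7)]]
step 13: [C=(λu. (3 * u)) | E={q↦-31} | K=[arg :: mulL(7)]]
step 14: [C=(-1 - -4) | E={q↦-31} | K=[fun :: mulL(7)]]
step 15: [C=-1 | E={q↦-31} | K=[subR :: fun :: mulL(7)]]
step 16: [C=-4 | E={q↦-31} | K=[subL(-1) :: fun :: mulL(7)]]
step 17: [C=(3 * u) | E={u↦3, q↦-31} | K=[mulL(7)]]
step 18: [C=3 | E={u↦3, q↦-31} | K=[mulR :: mulL(7)]]
step 19: [C=u | E={u↦3, q↦-31} | K=[mulL(3) :: mulL(7)]]
→ final value 63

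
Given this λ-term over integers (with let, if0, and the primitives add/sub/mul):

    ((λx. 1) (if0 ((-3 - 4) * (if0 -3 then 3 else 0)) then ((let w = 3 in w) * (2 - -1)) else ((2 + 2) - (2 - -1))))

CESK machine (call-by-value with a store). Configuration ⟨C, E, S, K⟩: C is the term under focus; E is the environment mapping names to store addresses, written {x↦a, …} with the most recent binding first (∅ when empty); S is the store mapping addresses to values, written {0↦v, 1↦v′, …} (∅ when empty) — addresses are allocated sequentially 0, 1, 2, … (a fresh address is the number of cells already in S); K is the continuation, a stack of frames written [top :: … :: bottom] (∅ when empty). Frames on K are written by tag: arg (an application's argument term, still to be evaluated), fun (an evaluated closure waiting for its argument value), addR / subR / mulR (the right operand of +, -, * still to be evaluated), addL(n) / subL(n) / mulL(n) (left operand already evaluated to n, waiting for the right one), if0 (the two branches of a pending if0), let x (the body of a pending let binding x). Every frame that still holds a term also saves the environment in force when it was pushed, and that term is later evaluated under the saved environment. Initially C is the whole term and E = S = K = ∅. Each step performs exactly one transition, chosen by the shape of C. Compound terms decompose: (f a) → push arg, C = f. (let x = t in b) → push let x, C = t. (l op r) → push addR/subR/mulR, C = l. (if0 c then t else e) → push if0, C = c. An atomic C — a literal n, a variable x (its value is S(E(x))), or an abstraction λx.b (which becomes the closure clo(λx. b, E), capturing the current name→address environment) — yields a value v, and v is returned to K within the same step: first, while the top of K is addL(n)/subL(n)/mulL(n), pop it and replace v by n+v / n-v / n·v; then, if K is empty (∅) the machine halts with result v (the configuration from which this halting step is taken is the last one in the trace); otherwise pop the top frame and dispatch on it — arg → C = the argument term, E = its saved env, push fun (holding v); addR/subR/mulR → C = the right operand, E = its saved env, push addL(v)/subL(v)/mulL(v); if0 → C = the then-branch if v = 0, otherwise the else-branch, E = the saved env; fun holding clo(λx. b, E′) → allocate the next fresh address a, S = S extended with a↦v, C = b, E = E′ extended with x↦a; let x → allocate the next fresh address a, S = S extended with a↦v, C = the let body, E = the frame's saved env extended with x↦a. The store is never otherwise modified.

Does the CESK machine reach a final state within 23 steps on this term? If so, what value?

Answer: 1

Machine steps:
step 0: [C=((λx. 1) (if0 ((-3 - 4) * (if0 -3 then 3 else 0)) then ((let w = 3 in w) * (2 - -1)) else ((2 + 2) - (2 - -1)))) | E=∅ | S=∅ | K=∅]
step 1: [C=(λx. 1) | E=∅ | S=∅ | K=[arg]]
step 2: [C=(if0 ((-3 - 4) * (if0 -3 then 3 else 0)) then ((let w = 3 in w) * (2 - -1)) else ((2 + 2) - (2 - -1))) | E=∅ | S=∅ | K=[fun]]
step 3: [C=((-3 - 4) * (if0 -3 then 3 else 0)) | E=∅ | S=∅ | K=[if0 :: fun]]
step 4: [C=(-3 - 4) | E=∅ | S=∅ | K=[mulR :: if0 :: fun]]
step 5: [C=-3 | E=∅ | S=∅ | K=[subR :: mulR :: if0 :: fun]]
step 6: [C=4 | E=∅ | S=∅ | K=[subL(-3) :: mulR :: if0 :: fun]]
step 7: [C=(if0 -3 then 3 else 0) | E=∅ | S=∅ | K=[mulL(-7) :: if0 :: fun]]
step 8: [C=-3 | E=∅ | S=∅ | K=[if0 :: mulL(-7) :: if0 :: fun]]
step 9: [C=0 | E=∅ | S=∅ | K=[mulL(-7) :: if0 :: fun]]
step 10: [C=((let w = 3 in w) * (2 - -1)) | E=∅ | S=∅ | K=[fun]]
step 11: [C=(let w = 3 in w) | E=∅ | S=∅ | K=[mulR :: fun]]
step 12: [C=3 | E=∅ | S=∅ | K=[let w :: mulR :: fun]]
step 13: [C=w | E={w↦0} | S={0↦3} | K=[mulR :: fun]]
step 14: [C=(2 - -1) | E=∅ | S={0↦3} | K=[mulL(3) :: fun]]
step 15: [C=2 | E=∅ | S={0↦3} | K=[subR :: mulL(3) :: fun]]
step 16: [C=-1 | E=∅ | S={0↦3} | K=[subL(2) :: mulL(3) :: fun]]
step 17: [C=1 | E={x↦1} | S={0↦3, 1↦9} | K=∅]
→ final value 1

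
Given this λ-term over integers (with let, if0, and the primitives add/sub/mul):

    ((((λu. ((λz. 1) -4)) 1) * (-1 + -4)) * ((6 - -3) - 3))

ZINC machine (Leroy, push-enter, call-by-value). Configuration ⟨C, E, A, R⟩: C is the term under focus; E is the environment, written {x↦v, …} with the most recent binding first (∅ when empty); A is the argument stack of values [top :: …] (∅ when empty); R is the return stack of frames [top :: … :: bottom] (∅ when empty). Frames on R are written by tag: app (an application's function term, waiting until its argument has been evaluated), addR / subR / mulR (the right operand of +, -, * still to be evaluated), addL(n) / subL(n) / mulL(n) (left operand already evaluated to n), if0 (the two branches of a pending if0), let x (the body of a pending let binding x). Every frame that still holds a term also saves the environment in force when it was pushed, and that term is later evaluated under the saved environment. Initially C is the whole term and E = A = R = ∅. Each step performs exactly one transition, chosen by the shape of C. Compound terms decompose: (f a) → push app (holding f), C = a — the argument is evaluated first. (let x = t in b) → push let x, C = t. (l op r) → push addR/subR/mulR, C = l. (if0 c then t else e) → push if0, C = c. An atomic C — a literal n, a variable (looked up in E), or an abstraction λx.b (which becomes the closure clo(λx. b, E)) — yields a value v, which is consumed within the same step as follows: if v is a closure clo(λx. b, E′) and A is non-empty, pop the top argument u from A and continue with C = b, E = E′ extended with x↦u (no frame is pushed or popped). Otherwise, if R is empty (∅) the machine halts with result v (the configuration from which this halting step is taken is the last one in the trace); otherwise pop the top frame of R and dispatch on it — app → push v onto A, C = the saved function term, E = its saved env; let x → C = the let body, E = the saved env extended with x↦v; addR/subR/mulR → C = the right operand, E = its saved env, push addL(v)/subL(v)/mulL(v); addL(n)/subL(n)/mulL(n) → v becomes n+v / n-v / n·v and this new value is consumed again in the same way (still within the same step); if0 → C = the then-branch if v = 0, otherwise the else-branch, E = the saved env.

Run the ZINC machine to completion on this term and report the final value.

Answer: -30

Derivation:
[0] ⟨C=((((λu. ((λz. 1) -4)) 1) * (-1 + -4)) * ((6 - -3) - 3)); E=∅; A=∅; R=∅⟩
[1] ⟨C=(((λu. ((λz. 1) -4)) 1) * (-1 + -4)); E=∅; A=∅; R=[mulR]⟩
[2] ⟨C=((λu. ((λz. 1) -4)) 1); E=∅; A=∅; R=[mulR :: mulR]⟩
[3] ⟨C=1; E=∅; A=∅; R=[app :: mulR :: mulR]⟩
[4] ⟨C=(λu. ((λz. 1) -4)); E=∅; A=[1]; R=[mulR :: mulR]⟩
[5] ⟨C=((λz. 1) -4); E={u↦1}; A=∅; R=[mulR :: mulR]⟩
[6] ⟨C=-4; E={u↦1}; A=∅; R=[app :: mulR :: mulR]⟩
[7] ⟨C=(λz. 1); E={u↦1}; A=[-4]; R=[mulR :: mulR]⟩
[8] ⟨C=1; E={z↦-4, u↦1}; A=∅; R=[mulR :: mulR]⟩
[9] ⟨C=(-1 + -4); E=∅; A=∅; R=[mulL(1) :: mulR]⟩
[10] ⟨C=-1; E=∅; A=∅; R=[addR :: mulL(1) :: mulR]⟩
[11] ⟨C=-4; E=∅; A=∅; R=[addL(-1) :: mulL(1) :: mulR]⟩
[12] ⟨C=((6 - -3) - 3); E=∅; A=∅; R=[mulL(-5)]⟩
[13] ⟨C=(6 - -3); E=∅; A=∅; R=[subR :: mulL(-5)]⟩
[14] ⟨C=6; E=∅; A=∅; R=[subR :: subR :: mulL(-5)]⟩
[15] ⟨C=-3; E=∅; A=∅; R=[subL(6) :: subR :: mulL(-5)]⟩
[16] ⟨C=3; E=∅; A=∅; R=[subL(9) :: mulL(-5)]⟩
→ final value -30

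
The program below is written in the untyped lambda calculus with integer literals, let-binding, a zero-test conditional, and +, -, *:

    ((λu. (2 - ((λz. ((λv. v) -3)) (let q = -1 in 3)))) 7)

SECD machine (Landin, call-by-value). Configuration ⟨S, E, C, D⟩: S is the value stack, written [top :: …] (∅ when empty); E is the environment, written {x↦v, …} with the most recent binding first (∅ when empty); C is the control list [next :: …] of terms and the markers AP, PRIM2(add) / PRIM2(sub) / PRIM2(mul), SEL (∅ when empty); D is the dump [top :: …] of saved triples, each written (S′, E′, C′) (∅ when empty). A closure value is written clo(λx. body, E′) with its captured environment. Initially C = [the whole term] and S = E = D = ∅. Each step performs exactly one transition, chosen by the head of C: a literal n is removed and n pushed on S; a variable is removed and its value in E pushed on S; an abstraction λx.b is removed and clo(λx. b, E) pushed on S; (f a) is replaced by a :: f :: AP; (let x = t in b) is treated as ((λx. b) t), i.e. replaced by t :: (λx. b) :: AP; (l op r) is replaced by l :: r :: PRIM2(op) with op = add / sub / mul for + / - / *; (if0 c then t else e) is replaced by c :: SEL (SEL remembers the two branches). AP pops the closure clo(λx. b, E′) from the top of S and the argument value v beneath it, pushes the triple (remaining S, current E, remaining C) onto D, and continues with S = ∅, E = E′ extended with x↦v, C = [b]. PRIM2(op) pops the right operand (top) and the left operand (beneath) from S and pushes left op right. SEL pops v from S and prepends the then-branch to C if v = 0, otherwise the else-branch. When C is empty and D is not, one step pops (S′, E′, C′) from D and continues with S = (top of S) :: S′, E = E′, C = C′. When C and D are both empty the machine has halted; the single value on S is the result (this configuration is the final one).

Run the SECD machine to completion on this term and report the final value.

t=0: [S=∅ | E=∅ | C=[((λu. (2 - ((λz. ((λv. v) -3)) (let q = -1 in 3)))) 7)] | D=∅]
t=1: [S=∅ | E=∅ | C=[7 :: (λu. (2 - ((λz. ((λv. v) -3)) (let q = -1 in 3)))) :: AP] | D=∅]
t=2: [S=[7] | E=∅ | C=[(λu. (2 - ((λz. ((λv. v) -3)) (let q = -1 in 3)))) :: AP] | D=∅]
t=3: [S=[clo(λu. (2 - ((λz. ((λv. v) -3)) (let q = -1 in 3))), ∅) :: 7] | E=∅ | C=[AP] | D=∅]
t=4: [S=∅ | E={u↦7} | C=[(2 - ((λz. ((λv. v) -3)) (let q = -1 in 3)))] | D=[(∅, ∅, ∅)]]
t=5: [S=∅ | E={u↦7} | C=[2 :: ((λz. ((λv. v) -3)) (let q = -1 in 3)) :: PRIM2(sub)] | D=[(∅, ∅, ∅)]]
t=6: [S=[2] | E={u↦7} | C=[((λz. ((λv. v) -3)) (let q = -1 in 3)) :: PRIM2(sub)] | D=[(∅, ∅, ∅)]]
t=7: [S=[2] | E={u↦7} | C=[(let q = -1 in 3) :: (λz. ((λv. v) -3)) :: AP :: PRIM2(sub)] | D=[(∅, ∅, ∅)]]
t=8: [S=[2] | E={u↦7} | C=[-1 :: (λq. 3) :: AP :: (λz. ((λv. v) -3)) :: AP :: PRIM2(sub)] | D=[(∅, ∅, ∅)]]
t=9: [S=[-1 :: 2] | E={u↦7} | C=[(λq. 3) :: AP :: (λz. ((λv. v) -3)) :: AP :: PRIM2(sub)] | D=[(∅, ∅, ∅)]]
t=10: [S=[clo(λq. 3, {u↦7}) :: -1 :: 2] | E={u↦7} | C=[AP :: (λz. ((λv. v) -3)) :: AP :: PRIM2(sub)] | D=[(∅, ∅, ∅)]]
t=11: [S=∅ | E={q↦-1, u↦7} | C=[3] | D=[([2], {u↦7}, [(λz. ((λv. v) -3)) :: AP :: PRIM2(sub)]) :: (∅, ∅, ∅)]]
t=12: [S=[3] | E={q↦-1, u↦7} | C=∅ | D=[([2], {u↦7}, [(λz. ((λv. v) -3)) :: AP :: PRIM2(sub)]) :: (∅, ∅, ∅)]]
t=13: [S=[3 :: 2] | E={u↦7} | C=[(λz. ((λv. v) -3)) :: AP :: PRIM2(sub)] | D=[(∅, ∅, ∅)]]
t=14: [S=[clo(λz. ((λv. v) -3), {u↦7}) :: 3 :: 2] | E={u↦7} | C=[AP :: PRIM2(sub)] | D=[(∅, ∅, ∅)]]
t=15: [S=∅ | E={z↦3, u↦7} | C=[((λv. v) -3)] | D=[([2], {u↦7}, [PRIM2(sub)]) :: (∅, ∅, ∅)]]
t=16: [S=∅ | E={z↦3, u↦7} | C=[-3 :: (λv. v) :: AP] | D=[([2], {u↦7}, [PRIM2(sub)]) :: (∅, ∅, ∅)]]
t=17: [S=[-3] | E={z↦3, u↦7} | C=[(λv. v) :: AP] | D=[([2], {u↦7}, [PRIM2(sub)]) :: (∅, ∅, ∅)]]
t=18: [S=[clo(λv. v, {z↦3, u↦7}) :: -3] | E={z↦3, u↦7} | C=[AP] | D=[([2], {u↦7}, [PRIM2(sub)]) :: (∅, ∅, ∅)]]
t=19: [S=∅ | E={v↦-3, z↦3, u↦7} | C=[v] | D=[(∅, {z↦3, u↦7}, ∅) :: ([2], {u↦7}, [PRIM2(sub)]) :: (∅, ∅, ∅)]]
t=20: [S=[-3] | E={v↦-3, z↦3, u↦7} | C=∅ | D=[(∅, {z↦3, u↦7}, ∅) :: ([2], {u↦7}, [PRIM2(sub)]) :: (∅, ∅, ∅)]]
t=21: [S=[-3] | E={z↦3, u↦7} | C=∅ | D=[([2], {u↦7}, [PRIM2(sub)]) :: (∅, ∅, ∅)]]
t=22: [S=[-3 :: 2] | E={u↦7} | C=[PRIM2(sub)] | D=[(∅, ∅, ∅)]]
t=23: [S=[5] | E={u↦7} | C=∅ | D=[(∅, ∅, ∅)]]
t=24: [S=[5] | E=∅ | C=∅ | D=∅]
→ final value 5

Answer: 5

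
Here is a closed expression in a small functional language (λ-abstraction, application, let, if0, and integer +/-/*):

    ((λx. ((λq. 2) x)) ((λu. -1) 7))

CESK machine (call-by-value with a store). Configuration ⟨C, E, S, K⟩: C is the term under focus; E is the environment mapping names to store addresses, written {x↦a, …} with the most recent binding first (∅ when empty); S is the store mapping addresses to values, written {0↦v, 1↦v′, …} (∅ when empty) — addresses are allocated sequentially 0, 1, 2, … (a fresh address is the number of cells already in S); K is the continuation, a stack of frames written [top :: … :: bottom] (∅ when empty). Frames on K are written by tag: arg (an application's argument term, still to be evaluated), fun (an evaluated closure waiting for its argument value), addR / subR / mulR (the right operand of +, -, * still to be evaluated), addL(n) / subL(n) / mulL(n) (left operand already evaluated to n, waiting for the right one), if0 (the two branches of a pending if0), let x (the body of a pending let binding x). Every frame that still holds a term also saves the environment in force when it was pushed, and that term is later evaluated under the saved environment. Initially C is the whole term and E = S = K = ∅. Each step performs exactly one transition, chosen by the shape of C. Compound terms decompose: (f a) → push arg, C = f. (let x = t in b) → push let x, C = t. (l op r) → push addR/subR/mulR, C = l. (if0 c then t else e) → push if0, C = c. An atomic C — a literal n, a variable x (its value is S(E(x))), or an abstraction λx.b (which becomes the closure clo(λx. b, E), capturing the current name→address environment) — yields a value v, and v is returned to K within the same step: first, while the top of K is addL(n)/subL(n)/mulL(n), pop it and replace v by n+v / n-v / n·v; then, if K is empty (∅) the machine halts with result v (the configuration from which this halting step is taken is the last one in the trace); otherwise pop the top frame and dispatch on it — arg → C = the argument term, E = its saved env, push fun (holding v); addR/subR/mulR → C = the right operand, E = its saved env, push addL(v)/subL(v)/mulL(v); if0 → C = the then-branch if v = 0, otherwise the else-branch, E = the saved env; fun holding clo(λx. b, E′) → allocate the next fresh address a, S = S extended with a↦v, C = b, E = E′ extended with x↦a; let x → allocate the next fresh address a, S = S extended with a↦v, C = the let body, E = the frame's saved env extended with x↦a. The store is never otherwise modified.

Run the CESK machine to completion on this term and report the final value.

0. [C=((λx. ((λq. 2) x)) ((λu. -1) 7)) | E=∅ | S=∅ | K=∅]
1. [C=(λx. ((λq. 2) x)) | E=∅ | S=∅ | K=[arg]]
2. [C=((λu. -1) 7) | E=∅ | S=∅ | K=[fun]]
3. [C=(λu. -1) | E=∅ | S=∅ | K=[arg :: fun]]
4. [C=7 | E=∅ | S=∅ | K=[fun :: fun]]
5. [C=-1 | E={u↦0} | S={0↦7} | K=[fun]]
6. [C=((λq. 2) x) | E={x↦1} | S={0↦7, 1↦-1} | K=∅]
7. [C=(λq. 2) | E={x↦1} | S={0↦7, 1↦-1} | K=[arg]]
8. [C=x | E={x↦1} | S={0↦7, 1↦-1} | K=[fun]]
9. [C=2 | E={q↦2, x↦1} | S={0↦7, 1↦-1, 2↦-1} | K=∅]
→ final value 2

Answer: 2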